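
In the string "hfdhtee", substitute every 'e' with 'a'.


Input string: 'hfdhtee'
Operation: replace 'e' with 'a'
Positions of 'e': 5, 6
After replacement: hfdhtaa


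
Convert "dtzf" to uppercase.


Input string: 'dtzf'
Operation: convert each letter to uppercase
Mapping: 'd'->'D', 't'->'T', 'z'->'Z', 'f'->'F'
Result: DTZF


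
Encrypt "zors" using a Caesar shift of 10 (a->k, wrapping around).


Input: 'zors', shift = 10
Operation: for each letter, (position + 10) mod 26
Mapping: 'z'(25+10=35, 35 mod 26=9)->'j', 'o'(14+10=24)->'y', 'r'(17+10=27, 27 mod 26=1)->'b', 's'(18+10=28, 28 mod 26=2)->'c'
Result: jybc


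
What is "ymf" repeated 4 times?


Input string: 'ymf'
Operation: repeat 4 times
Concatenation: 'ymf' + 'ymf' + 'ymf' + 'ymf'
Result: ymfymfymfymf


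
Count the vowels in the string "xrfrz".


Input string: 'xrfrz'
Operation: count vowels (a, e, i, o, u)
Scan: s[0]='x', s[1]='r', s[2]='f', s[3]='r', s[4]='z'
Vowels found: 0
Result: 0


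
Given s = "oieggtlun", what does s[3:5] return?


Input string: 'oieggtlun'
Operation: slice [3:5]
Extract characters: s[3]='g', s[4]='g'
Result: gg


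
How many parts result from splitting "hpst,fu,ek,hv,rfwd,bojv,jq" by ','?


Input string: 'hpst,fu,ek,hv,rfwd,bojv,jq'
Delimiter: ','
Split result: 'hpst', 'fu', 'ek', 'hv', 'rfwd', 'bojv', 'jq'
Number of parts: 7


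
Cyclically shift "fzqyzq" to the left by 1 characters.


Input: 'fzqyzq', shift = 1
Operation: split at index 1 and swap parts
Front part s[0:1] = 'f'
Back part s[1:] = 'zqyzq'
Rotated = back + front = 'zqyzq' + 'f'
Result: zqyzqf


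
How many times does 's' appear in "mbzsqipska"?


Input string: 'mbzsqipska'
Target character: 's'
Scan each position: s[3]='s', s[7]='s'
Matches found at indices: 3, 7
Total: 2


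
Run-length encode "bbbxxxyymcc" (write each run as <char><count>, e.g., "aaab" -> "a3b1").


Input: 'bbbxxxyymcc'
Operation: identify consecutive runs
Runs: 'bbb' -> b3, 'xxx' -> x3, 'yy' -> y2, 'm' -> m1, 'cc' -> c2
Encoded: b3x3y2m1c2


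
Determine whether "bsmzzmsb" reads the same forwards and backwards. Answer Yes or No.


Input string: 'bsmzzmsb'
Reversed: 'bsmzzmsb'
Compare pairs: s[0]='b' vs s[7]='b' (match), s[1]='s' vs s[6]='s' (match), s[2]='m' vs s[5]='m' (match), s[3]='z' vs s[4]='z' (match)
Palindrome: Yes


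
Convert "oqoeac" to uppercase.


Input string: 'oqoeac'
Operation: convert each letter to uppercase
Mapping: 'o'->'O', 'q'->'Q', 'o'->'O', 'e'->'E', 'a'->'A', 'c'->'C'
Result: OQOEAC


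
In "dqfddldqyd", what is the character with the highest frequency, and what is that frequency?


Input: 'dqfddldqyd'
Operation: tally each character
Counts: 'd':5, 'f':1, 'l':1, 'q':2, 'y':1
Maximum: 'd' appears 5 times


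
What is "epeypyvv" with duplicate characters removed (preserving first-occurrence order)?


Input: 'epeypyvv'
Operation: keep first occurrence of each character
Scan: s[0]='e' new -> keep; s[1]='p' new -> keep; s[2]='e' seen -> skip; s[3]='y' new -> keep; s[4]='p' seen -> skip; s[5]='y' seen -> skip; s[6]='v' new -> keep; s[7]='v' seen -> skip
Result: epyv


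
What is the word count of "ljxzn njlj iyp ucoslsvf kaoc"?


Input string: 'ljxzn njlj iyp ucoslsvf kaoc'
Operation: split by spaces
Words found: 'ljxzn', 'njlj', 'iyp', 'ucoslsvf', 'kaoc'
Word count: 5


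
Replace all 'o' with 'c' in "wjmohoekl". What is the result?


Input string: 'wjmohoekl'
Operation: replace 'o' with 'c'
Positions of 'o': 3, 5
After replacement: wjmchcekl


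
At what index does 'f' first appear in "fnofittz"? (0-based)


Input string: 'fnofittz'
Target: 'f'
Scanning left to right: s[0]='f'
First match at index: 0


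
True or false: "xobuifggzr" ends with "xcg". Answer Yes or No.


Input string: 'xobuifggzr'
Suffix to check: 'xcg'
Last 3 characters of input: 'gzr'
Match: False
Result: No


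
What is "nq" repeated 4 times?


Input string: 'nq'
Operation: repeat 4 times
Concatenation: 'nq' + 'nq' + 'nq' + 'nq'
Result: nqnqnqnq


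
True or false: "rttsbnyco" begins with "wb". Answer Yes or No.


Input string: 'rttsbnyco'
Prefix to check: 'wb'
First 2 characters of input: 'rt'
Match: False
Result: No


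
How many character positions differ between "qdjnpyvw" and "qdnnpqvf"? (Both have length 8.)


String 1: 'qdjnpyvw'
String 2: 'qdnnpqvf'
Compare each position: pos 0: 'q'=='q', pos 1: 'd'=='d', pos 2: 'j'!='n', pos 3: 'n'=='n', pos 4: 'p'=='p', pos 5: 'y'!='q', pos 6: 'v'=='v', pos 7: 'w'!='f'
Differing positions: 3
Hamming distance: 3


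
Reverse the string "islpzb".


Input string: 'islpzb'
Operation: reverse character order
Original order: 'i' -> 's' -> 'l' -> 'p' -> 'z' -> 'b'
Reversed order: 'b' -> 'z' -> 'p' -> 'l' -> 's' -> 'i'
Result: bzplsi


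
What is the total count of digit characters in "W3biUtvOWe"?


Input string: 'W3biUtvOWe'
Operation: count digit characters (0-9)
Scan: 'W', '3'(digit), 'b', 'i', 'U', 't', 'v', 'O', 'W', 'e'
Digits found: 1
Result: 1


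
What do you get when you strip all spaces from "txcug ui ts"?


Input string: 'txcug ui ts'
Operation: remove all spaces
Words: 'txcug', 'ui', 'ts'
Join without spaces: txcuguits


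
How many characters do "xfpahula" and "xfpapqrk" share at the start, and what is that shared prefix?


String 1: 'xfpahula'
String 2: 'xfpapqrk'
Compare position by position:
pos 0: 'x' vs 'x' match
pos 1: 'f' vs 'f' match
pos 2: 'p' vs 'p' match
pos 3: 'a' vs 'a' match
pos 4: 'h' vs 'p' differ -> stop
Longest common prefix: "xfpa" (length 4)


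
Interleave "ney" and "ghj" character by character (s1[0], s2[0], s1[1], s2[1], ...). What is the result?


String 1: 'ney'
String 2: 'ghj'
Operation: alternate characters
Pairs: 'n'+'g', 'e'+'h', 'y'+'j'
Result: ngehyj


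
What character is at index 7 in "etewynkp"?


Input string: 'etewynkp'
Operation: get character at index 7
Index mapping: s[0]='e', s[1]='t', s[2]='e', s[3]='w', s[4]='y', s[5]='n', s[6]='k', s[7]='p'
Result: 'p'


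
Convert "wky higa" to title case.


Input string: 'wky higa'
Operation: capitalize first letter of each word
Word transformations: 'wky'->'Wky', 'higa'->'Higa'
Result: Wky Higa


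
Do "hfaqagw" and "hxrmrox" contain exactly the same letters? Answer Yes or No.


String 1: 'hfaqagw' -> sorted: 'aafghqw'
String 2: 'hxrmrox' -> sorted: 'hmorrxx'
Compare sorted forms: 'aafghqw' != 'hmorrxx'
Anagram: No


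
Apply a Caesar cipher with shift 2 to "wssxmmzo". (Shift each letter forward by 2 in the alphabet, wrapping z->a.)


Input: 'wssxmmzo', shift = 2
Operation: for each letter, (position + 2) mod 26
Mapping: 'w'(22+2=24)->'y', 's'(18+2=20)->'u', 's'(18+2=20)->'u', 'x'(23+2=25)->'z', 'm'(12+2=14)->'o', 'm'(12+2=14)->'o', 'z'(25+2=27, 27 mod 26=1)->'b', 'o'(14+2=16)->'q'
Result: yuuzoobq


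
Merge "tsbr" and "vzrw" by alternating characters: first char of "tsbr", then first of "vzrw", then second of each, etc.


String 1: 'tsbr'
String 2: 'vzrw'
Operation: alternate characters
Pairs: 't'+'v', 's'+'z', 'b'+'r', 'r'+'w'
Result: tvszbrrw


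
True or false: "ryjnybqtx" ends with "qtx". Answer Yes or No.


Input string: 'ryjnybqtx'
Suffix to check: 'qtx'
Last 3 characters of input: 'qtx'
Match: True
Result: Yes


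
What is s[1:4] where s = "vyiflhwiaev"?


Input string: 'vyiflhwiaev'
Operation: slice [1:4]
Extract characters: s[1]='y', s[2]='i', s[3]='f'
Result: yif


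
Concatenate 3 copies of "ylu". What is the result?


Input string: 'ylu'
Operation: repeat 3 times
Concatenation: 'ylu' + 'ylu' + 'ylu'
Result: yluyluylu


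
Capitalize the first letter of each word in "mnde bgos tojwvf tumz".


Input string: 'mnde bgos tojwvf tumz'
Operation: capitalize first letter of each word
Word transformations: 'mnde'->'Mnde', 'bgos'->'Bgos', 'tojwvf'->'Tojwvf', 'tumz'->'Tumz'
Result: Mnde Bgos Tojwvf Tumz


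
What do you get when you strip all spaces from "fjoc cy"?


Input string: 'fjoc cy'
Operation: remove all spaces
Words: 'fjoc', 'cy'
Join without spaces: fjoccy


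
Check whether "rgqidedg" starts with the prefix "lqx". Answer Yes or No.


Input string: 'rgqidedg'
Prefix to check: 'lqx'
First 3 characters of input: 'rgq'
Match: False
Result: No


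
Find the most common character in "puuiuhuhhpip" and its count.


Input: 'puuiuhuhhpip'
Operation: tally each character
Counts: 'h':3, 'i':2, 'p':3, 'u':4
Maximum: 'u' appears 4 times


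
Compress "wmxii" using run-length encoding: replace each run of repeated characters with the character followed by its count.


Input: 'wmxii'
Operation: identify consecutive runs
Runs: 'w' -> w1, 'm' -> m1, 'x' -> x1, 'ii' -> i2
Encoded: w1m1x1i2


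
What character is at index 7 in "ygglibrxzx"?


Input string: 'ygglibrxzx'
Operation: get character at index 7
Index mapping: s[0]='y', s[1]='g', s[2]='g', s[3]='l', s[4]='i', s[5]='b', s[6]='r', s[7]='x'
Result: 'x'


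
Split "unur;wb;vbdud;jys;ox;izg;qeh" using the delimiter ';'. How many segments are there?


Input string: 'unur;wb;vbdud;jys;ox;izg;qeh'
Delimiter: ';'
Split result: 'unur', 'wb', 'vbdud', 'jys', 'ox', 'izg', 'qeh'
Number of parts: 7


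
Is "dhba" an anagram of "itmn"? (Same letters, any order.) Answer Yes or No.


String 1: 'itmn' -> sorted: 'imnt'
String 2: 'dhba' -> sorted: 'abdh'
Compare sorted forms: 'imnt' != 'abdh'
Anagram: No


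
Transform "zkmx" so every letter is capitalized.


Input string: 'zkmx'
Operation: convert each letter to uppercase
Mapping: 'z'->'Z', 'k'->'K', 'm'->'M', 'x'->'X'
Result: ZKMX


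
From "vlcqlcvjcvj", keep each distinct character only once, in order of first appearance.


Input: 'vlcqlcvjcvj'
Operation: keep first occurrence of each character
Scan: s[0]='v' new -> keep; s[1]='l' new -> keep; s[2]='c' new -> keep; s[3]='q' new -> keep; s[4]='l' seen -> skip; s[5]='c' seen -> skip; s[6]='v' seen -> skip; s[7]='j' new -> keep; s[8]='c' seen -> skip; s[9]='v' seen -> skip; s[10]='j' seen -> skip
Result: vlcqj


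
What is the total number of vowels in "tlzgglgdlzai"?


Input string: 'tlzgglgdlzai'
Operation: count vowels (a, e, i, o, u)
Scan: s[0]='t', s[1]='l', s[2]='z', s[3]='g', s[4]='g', s[5]='l', s[6]='g', s[7]='d', s[8]='l', s[9]='z', s[10]='a' (vowel), s[11]='i' (vowel)
Vowels found: 2
Result: 2


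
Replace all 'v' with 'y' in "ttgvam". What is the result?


Input string: 'ttgvam'
Operation: replace 'v' with 'y'
Positions of 'v': 3
After replacement: ttgyam


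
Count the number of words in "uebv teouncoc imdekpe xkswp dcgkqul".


Input string: 'uebv teouncoc imdekpe xkswp dcgkqul'
Operation: split by spaces
Words found: 'uebv', 'teouncoc', 'imdekpe', 'xkswp', 'dcgkqul'
Word count: 5


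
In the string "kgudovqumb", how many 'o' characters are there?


Input string: 'kgudovqumb'
Target character: 'o'
Scan each position: s[4]='o'
Matches found at indices: 4
Total: 1


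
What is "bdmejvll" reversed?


Input string: 'bdmejvll'
Operation: reverse character order
Original order: 'b' -> 'd' -> 'm' -> 'e' -> 'j' -> 'v' -> 'l' -> 'l'
Reversed order: 'l' -> 'l' -> 'v' -> 'j' -> 'e' -> 'm' -> 'd' -> 'b'
Result: llvjemdb


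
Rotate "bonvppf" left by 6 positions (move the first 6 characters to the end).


Input: 'bonvppf', shift = 6
Operation: split at index 6 and swap parts
Front part s[0:6] = 'bonvpp'
Back part s[6:] = 'f'
Rotated = back + front = 'f' + 'bonvpp'
Result: fbonvpp


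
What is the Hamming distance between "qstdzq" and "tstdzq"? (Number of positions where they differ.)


String 1: 'qstdzq'
String 2: 'tstdzq'
Compare each position: pos 0: 'q'!='t', pos 1: 's'=='s', pos 2: 't'=='t', pos 3: 'd'=='d', pos 4: 'z'=='z', pos 5: 'q'=='q'
Differing positions: 1
Hamming distance: 1


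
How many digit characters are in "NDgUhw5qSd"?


Input string: 'NDgUhw5qSd'
Operation: count digit characters (0-9)
Scan: 'N', 'D', 'g', 'U', 'h', 'w', '5'(digit), 'q', 'S', 'd'
Digits found: 1
Result: 1


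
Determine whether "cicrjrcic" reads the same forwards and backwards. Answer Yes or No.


Input string: 'cicrjrcic'
Reversed: 'cicrjrcic'
Compare pairs: s[0]='c' vs s[8]='c' (match), s[1]='i' vs s[7]='i' (match), s[2]='c' vs s[6]='c' (match), s[3]='r' vs s[5]='r' (match)
Palindrome: Yes


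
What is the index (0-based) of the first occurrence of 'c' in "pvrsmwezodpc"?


Input string: 'pvrsmwezodpc'
Target: 'c'
Scanning left to right: s[0]='p', s[1]='v', s[2]='r', s[3]='s', s[4]='m', s[5]='w', s[6]='e', s[7]='z', s[8]='o', s[9]='d', s[10]='p', s[11]='c'
First match at index: 11


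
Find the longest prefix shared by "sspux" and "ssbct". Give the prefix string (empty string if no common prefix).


String 1: 'sspux'
String 2: 'ssbct'
Compare position by position:
pos 0: 's' vs 's' match
pos 1: 's' vs 's' match
pos 2: 'p' vs 'b' differ -> stop
Longest common prefix: "ss" (length 2)


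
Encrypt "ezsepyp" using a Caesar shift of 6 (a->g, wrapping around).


Input: 'ezsepyp', shift = 6
Operation: for each letter, (position + 6) mod 26
Mapping: 'e'(4+6=10)->'k', 'z'(25+6=31, 31 mod 26=5)->'f', 's'(18+6=24)->'y', 'e'(4+6=10)->'k', 'p'(15+6=21)->'v', 'y'(24+6=30, 30 mod 26=4)->'e', 'p'(15+6=21)->'v'
Result: kfykvev


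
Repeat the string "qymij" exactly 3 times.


Input string: 'qymij'
Operation: repeat 3 times
Concatenation: 'qymij' + 'qymij' + 'qymij'
Result: qymijqymijqymij


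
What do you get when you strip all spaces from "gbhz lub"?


Input string: 'gbhz lub'
Operation: remove all spaces
Words: 'gbhz', 'lub'
Join without spaces: gbhzlub


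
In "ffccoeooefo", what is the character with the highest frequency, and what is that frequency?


Input: 'ffccoeooefo'
Operation: tally each character
Counts: 'c':2, 'e':2, 'f':3, 'o':4
Maximum: 'o' appears 4 times


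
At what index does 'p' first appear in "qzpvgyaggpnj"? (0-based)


Input string: 'qzpvgyaggpnj'
Target: 'p'
Scanning left to right: s[0]='q', s[1]='z', s[2]='p'
First match at index: 2


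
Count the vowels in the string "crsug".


Input string: 'crsug'
Operation: count vowels (a, e, i, o, u)
Scan: s[0]='c', s[1]='r', s[2]='s', s[3]='u' (vowel), s[4]='g'
Vowels found: 1
Result: 1


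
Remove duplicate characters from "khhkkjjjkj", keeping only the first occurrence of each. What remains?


Input: 'khhkkjjjkj'
Operation: keep first occurrence of each character
Scan: s[0]='k' new -> keep; s[1]='h' new -> keep; s[2]='h' seen -> skip; s[3]='k' seen -> skip; s[4]='k' seen -> skip; s[5]='j' new -> keep; s[6]='j' seen -> skip; s[7]='j' seen -> skip; s[8]='k' seen -> skip; s[9]='j' seen -> skip
Result: khj


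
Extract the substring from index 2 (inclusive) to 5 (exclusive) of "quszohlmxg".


Input string: 'quszohlmxg'
Operation: slice [2:5]
Extract characters: s[2]='s', s[3]='z', s[4]='o'
Result: szo


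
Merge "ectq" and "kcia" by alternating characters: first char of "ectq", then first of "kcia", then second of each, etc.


String 1: 'ectq'
String 2: 'kcia'
Operation: alternate characters
Pairs: 'e'+'k', 'c'+'c', 't'+'i', 'q'+'a'
Result: ekcctiqa


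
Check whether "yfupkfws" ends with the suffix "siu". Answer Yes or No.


Input string: 'yfupkfws'
Suffix to check: 'siu'
Last 3 characters of input: 'fws'
Match: False
Result: No


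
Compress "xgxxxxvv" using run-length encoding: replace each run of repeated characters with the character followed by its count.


Input: 'xgxxxxvv'
Operation: identify consecutive runs
Runs: 'x' -> x1, 'g' -> g1, 'xxxx' -> x4, 'vv' -> v2
Encoded: x1g1x4v2


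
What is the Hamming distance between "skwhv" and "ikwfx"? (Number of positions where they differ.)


String 1: 'skwhv'
String 2: 'ikwfx'
Compare each position: pos 0: 's'!='i', pos 1: 'k'=='k', pos 2: 'w'=='w', pos 3: 'h'!='f', pos 4: 'v'!='x'
Differing positions: 3
Hamming distance: 3


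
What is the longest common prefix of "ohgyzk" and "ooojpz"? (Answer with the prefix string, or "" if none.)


String 1: 'ohgyzk'
String 2: 'ooojpz'
Compare position by position:
pos 0: 'o' vs 'o' match
pos 1: 'h' vs 'o' differ -> stop
Longest common prefix: "o" (length 1)


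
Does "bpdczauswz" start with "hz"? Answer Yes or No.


Input string: 'bpdczauswz'
Prefix to check: 'hz'
First 2 characters of input: 'bp'
Match: False
Result: No


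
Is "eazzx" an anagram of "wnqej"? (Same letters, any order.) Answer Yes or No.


String 1: 'wnqej' -> sorted: 'ejnqw'
String 2: 'eazzx' -> sorted: 'aexzz'
Compare sorted forms: 'ejnqw' != 'aexzz'
Anagram: No


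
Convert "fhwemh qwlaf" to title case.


Input string: 'fhwemh qwlaf'
Operation: capitalize first letter of each word
Word transformations: 'fhwemh'->'Fhwemh', 'qwlaf'->'Qwlaf'
Result: Fhwemh Qwlaf


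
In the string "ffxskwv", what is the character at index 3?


Input string: 'ffxskwv'
Operation: get character at index 3
Index mapping: s[0]='f', s[1]='f', s[2]='x', s[3]='s'
Result: 's'


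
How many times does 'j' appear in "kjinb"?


Input string: 'kjinb'
Target character: 'j'
Scan each position: s[1]='j'
Matches found at indices: 1
Total: 1


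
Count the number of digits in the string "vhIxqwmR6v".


Input string: 'vhIxqwmR6v'
Operation: count digit characters (0-9)
Scan: 'v', 'h', 'I', 'x', 'q', 'w', 'm', 'R', '6'(digit), 'v'
Digits found: 1
Result: 1


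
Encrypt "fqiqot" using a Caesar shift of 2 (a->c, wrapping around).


Input: 'fqiqot', shift = 2
Operation: for each letter, (position + 2) mod 26
Mapping: 'f'(5+2=7)->'h', 'q'(16+2=18)->'s', 'i'(8+2=10)->'k', 'q'(16+2=18)->'s', 'o'(14+2=16)->'q', 't'(19+2=21)->'v'
Result: hsksqv


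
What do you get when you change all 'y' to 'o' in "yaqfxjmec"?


Input string: 'yaqfxjmec'
Operation: replace 'y' with 'o'
Positions of 'y': 0
After replacement: oaqfxjmec


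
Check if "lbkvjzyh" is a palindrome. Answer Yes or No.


Input string: 'lbkvjzyh'
Reversed: 'hyzjvkbl'
Compare pairs: s[0]='l' vs s[7]='h' (mismatch), s[1]='b' vs s[6]='y' (mismatch), s[2]='k' vs s[5]='z' (mismatch), s[3]='v' vs s[4]='j' (mismatch)
Palindrome: No


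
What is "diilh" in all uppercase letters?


Input string: 'diilh'
Operation: convert each letter to uppercase
Mapping: 'd'->'D', 'i'->'I', 'i'->'I', 'l'->'L', 'h'->'H'
Result: DIILH


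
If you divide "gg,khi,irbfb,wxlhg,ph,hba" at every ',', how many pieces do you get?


Input string: 'gg,khi,irbfb,wxlhg,ph,hba'
Delimiter: ','
Split result: 'gg', 'khi', 'irbfb', 'wxlhg', 'ph', 'hba'
Number of parts: 6


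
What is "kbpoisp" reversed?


Input string: 'kbpoisp'
Operation: reverse character order
Original order: 'k' -> 'b' -> 'p' -> 'o' -> 'i' -> 's' -> 'p'
Reversed order: 'p' -> 's' -> 'i' -> 'o' -> 'p' -> 'b' -> 'k'
Result: psiopbk


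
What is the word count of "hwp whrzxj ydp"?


Input string: 'hwp whrzxj ydp'
Operation: split by spaces
Words found: 'hwp', 'whrzxj', 'ydp'
Word count: 3


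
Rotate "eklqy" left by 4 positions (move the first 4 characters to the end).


Input: 'eklqy', shift = 4
Operation: split at index 4 and swap parts
Front part s[0:4] = 'eklq'
Back part s[4:] = 'y'
Rotated = back + front = 'y' + 'eklq'
Result: yeklq


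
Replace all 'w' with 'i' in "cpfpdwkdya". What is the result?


Input string: 'cpfpdwkdya'
Operation: replace 'w' with 'i'
Positions of 'w': 5
After replacement: cpfpdikdya


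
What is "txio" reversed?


Input string: 'txio'
Operation: reverse character order
Original order: 't' -> 'x' -> 'i' -> 'o'
Reversed order: 'o' -> 'i' -> 'x' -> 't'
Result: oixt


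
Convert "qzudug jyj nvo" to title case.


Input string: 'qzudug jyj nvo'
Operation: capitalize first letter of each word
Word transformations: 'qzudug'->'Qzudug', 'jyj'->'Jyj', 'nvo'->'Nvo'
Result: Qzudug Jyj Nvo


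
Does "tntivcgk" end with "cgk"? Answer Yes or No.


Input string: 'tntivcgk'
Suffix to check: 'cgk'
Last 3 characters of input: 'cgk'
Match: True
Result: Yes


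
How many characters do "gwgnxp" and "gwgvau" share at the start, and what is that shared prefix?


String 1: 'gwgnxp'
String 2: 'gwgvau'
Compare position by position:
pos 0: 'g' vs 'g' match
pos 1: 'w' vs 'w' match
pos 2: 'g' vs 'g' match
pos 3: 'n' vs 'v' differ -> stop
Longest common prefix: "gwg" (length 3)


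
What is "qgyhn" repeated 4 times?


Input string: 'qgyhn'
Operation: repeat 4 times
Concatenation: 'qgyhn' + 'qgyhn' + 'qgyhn' + 'qgyhn'
Result: qgyhnqgyhnqgyhnqgyhn


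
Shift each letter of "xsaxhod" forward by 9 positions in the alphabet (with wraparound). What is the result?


Input: 'xsaxhod', shift = 9
Operation: for each letter, (position + 9) mod 26
Mapping: 'x'(23+9=32, 32 mod 26=6)->'g', 's'(18+9=27, 27 mod 26=1)->'b', 'a'(0+9=9)->'j', 'x'(23+9=32, 32 mod 26=6)->'g', 'h'(7+9=16)->'q', 'o'(14+9=23)->'x', 'd'(3+9=12)->'m'
Result: gbjgqxm


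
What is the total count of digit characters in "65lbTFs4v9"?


Input string: '65lbTFs4v9'
Operation: count digit characters (0-9)
Scan: '6'(digit), '5'(digit), 'l', 'b', 'T', 'F', 's', '4'(digit), 'v', '9'(digit)
Digits found: 4
Result: 4


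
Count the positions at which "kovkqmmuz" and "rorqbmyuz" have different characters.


String 1: 'kovkqmmuz'
String 2: 'rorqbmyuz'
Compare each position: pos 0: 'k'!='r', pos 1: 'o'=='o', pos 2: 'v'!='r', pos 3: 'k'!='q', pos 4: 'q'!='b', pos 5: 'm'=='m', pos 6: 'm'!='y', pos 7: 'u'=='u', pos 8: 'z'=='z'
Differing positions: 5
Hamming distance: 5


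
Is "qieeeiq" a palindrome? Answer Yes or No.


Input string: 'qieeeiq'
Reversed: 'qieeeiq'
Compare pairs: s[0]='q' vs s[6]='q' (match), s[1]='i' vs s[5]='i' (match), s[2]='e' vs s[4]='e' (match)
Palindrome: Yes


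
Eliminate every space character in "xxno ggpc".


Input string: 'xxno ggpc'
Operation: remove all spaces
Words: 'xxno', 'ggpc'
Join without spaces: xxnoggpc


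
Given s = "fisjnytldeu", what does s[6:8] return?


Input string: 'fisjnytldeu'
Operation: slice [6:8]
Extract characters: s[6]='t', s[7]='l'
Result: tl


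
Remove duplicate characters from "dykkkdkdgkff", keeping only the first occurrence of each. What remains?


Input: 'dykkkdkdgkff'
Operation: keep first occurrence of each character
Scan: s[0]='d' new -> keep; s[1]='y' new -> keep; s[2]='k' new -> keep; s[3]='k' seen -> skip; s[4]='k' seen -> skip; s[5]='d' seen -> skip; s[6]='k' seen -> skip; s[7]='d' seen -> skip; s[8]='g' new -> keep; s[9]='k' seen -> skip; s[10]='f' new -> keep; s[11]='f' seen -> skip
Result: dykgf


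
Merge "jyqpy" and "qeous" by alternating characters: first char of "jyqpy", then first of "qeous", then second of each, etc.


String 1: 'jyqpy'
String 2: 'qeous'
Operation: alternate characters
Pairs: 'j'+'q', 'y'+'e', 'q'+'o', 'p'+'u', 'y'+'s'
Result: jqyeqopuys


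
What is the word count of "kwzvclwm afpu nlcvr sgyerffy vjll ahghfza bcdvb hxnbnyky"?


Input string: 'kwzvclwm afpu nlcvr sgyerffy vjll ahghfza bcdvb hxnbnyky'
Operation: split by spaces
Words found: 'kwzvclwm', 'afpu', 'nlcvr', 'sgyerffy', 'vjll', 'ahghfza', 'bcdvb', 'hxnbnyky'
Word count: 8


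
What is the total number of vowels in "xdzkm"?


Input string: 'xdzkm'
Operation: count vowels (a, e, i, o, u)
Scan: s[0]='x', s[1]='d', s[2]='z', s[3]='k', s[4]='m'
Vowels found: 0
Result: 0


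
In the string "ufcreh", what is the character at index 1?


Input string: 'ufcreh'
Operation: get character at index 1
Index mapping: s[0]='u', s[1]='f'
Result: 'f'


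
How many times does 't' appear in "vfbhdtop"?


Input string: 'vfbhdtop'
Target character: 't'
Scan each position: s[5]='t'
Matches found at indices: 5
Total: 1


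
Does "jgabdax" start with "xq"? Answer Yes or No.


Input string: 'jgabdax'
Prefix to check: 'xq'
First 2 characters of input: 'jg'
Match: False
Result: No


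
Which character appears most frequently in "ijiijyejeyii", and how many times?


Input: 'ijiijyejeyii'
Operation: tally each character
Counts: 'e':2, 'i':5, 'j':3, 'y':2
Maximum: 'i' appears 5 times


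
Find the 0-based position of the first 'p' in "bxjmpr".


Input string: 'bxjmpr'
Target: 'p'
Scanning left to right: s[0]='b', s[1]='x', s[2]='j', s[3]='m', s[4]='p'
First match at index: 4


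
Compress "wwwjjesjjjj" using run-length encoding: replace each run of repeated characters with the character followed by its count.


Input: 'wwwjjesjjjj'
Operation: identify consecutive runs
Runs: 'www' -> w3, 'jj' -> j2, 'e' -> e1, 's' -> s1, 'jjjj' -> j4
Encoded: w3j2e1s1j4


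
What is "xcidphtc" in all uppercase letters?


Input string: 'xcidphtc'
Operation: convert each letter to uppercase
Mapping: 'x'->'X', 'c'->'C', 'i'->'I', 'd'->'D', 'p'->'P', 'h'->'H', 't'->'T', 'c'->'C'
Result: XCIDPHTC


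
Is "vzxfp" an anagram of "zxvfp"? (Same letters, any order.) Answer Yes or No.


String 1: 'zxvfp' -> sorted: 'fpvxz'
String 2: 'vzxfp' -> sorted: 'fpvxz'
Compare sorted forms: 'fpvxz' == 'fpvxz'
Anagram: Yes


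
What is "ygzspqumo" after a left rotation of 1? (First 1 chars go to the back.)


Input: 'ygzspqumo', shift = 1
Operation: split at index 1 and swap parts
Front part s[0:1] = 'y'
Back part s[1:] = 'gzspqumo'
Rotated = back + front = 'gzspqumo' + 'y'
Result: gzspqumoy


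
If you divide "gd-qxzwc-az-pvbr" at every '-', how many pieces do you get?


Input string: 'gd-qxzwc-az-pvbr'
Delimiter: '-'
Split result: 'gd', 'qxzwc', 'az', 'pvbr'
Number of parts: 4


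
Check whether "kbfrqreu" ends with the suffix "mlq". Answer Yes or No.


Input string: 'kbfrqreu'
Suffix to check: 'mlq'
Last 3 characters of input: 'reu'
Match: False
Result: No


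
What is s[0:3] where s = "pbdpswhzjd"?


Input string: 'pbdpswhzjd'
Operation: slice [0:3]
Extract characters: s[0]='p', s[1]='b', s[2]='d'
Result: pbd


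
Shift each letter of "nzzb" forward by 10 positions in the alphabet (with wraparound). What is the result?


Input: 'nzzb', shift = 10
Operation: for each letter, (position + 10) mod 26
Mapping: 'n'(13+10=23)->'x', 'z'(25+10=35, 35 mod 26=9)->'j', 'z'(25+10=35, 35 mod 26=9)->'j', 'b'(1+10=11)->'l'
Result: xjjl


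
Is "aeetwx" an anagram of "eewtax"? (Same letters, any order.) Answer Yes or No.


String 1: 'eewtax' -> sorted: 'aeetwx'
String 2: 'aeetwx' -> sorted: 'aeetwx'
Compare sorted forms: 'aeetwx' == 'aeetwx'
Anagram: Yes


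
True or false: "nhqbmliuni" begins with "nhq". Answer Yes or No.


Input string: 'nhqbmliuni'
Prefix to check: 'nhq'
First 3 characters of input: 'nhq'
Match: True
Result: Yes


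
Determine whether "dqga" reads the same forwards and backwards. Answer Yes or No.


Input string: 'dqga'
Reversed: 'agqd'
Compare pairs: s[0]='d' vs s[3]='a' (mismatch), s[1]='q' vs s[2]='g' (mismatch)
Palindrome: No


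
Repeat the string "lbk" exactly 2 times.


Input string: 'lbk'
Operation: repeat 2 times
Concatenation: 'lbk' + 'lbk'
Result: lbklbk


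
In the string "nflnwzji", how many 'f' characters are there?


Input string: 'nflnwzji'
Target character: 'f'
Scan each position: s[1]='f'
Matches found at indices: 1
Total: 1


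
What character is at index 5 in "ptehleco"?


Input string: 'ptehleco'
Operation: get character at index 5
Index mapping: s[0]='p', s[1]='t', s[2]='e', s[3]='h', s[4]='l', s[5]='e'
Result: 'e'


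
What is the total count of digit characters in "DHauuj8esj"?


Input string: 'DHauuj8esj'
Operation: count digit characters (0-9)
Scan: 'D', 'H', 'a', 'u', 'u', 'j', '8'(digit), 'e', 's', 'j'
Digits found: 1
Result: 1


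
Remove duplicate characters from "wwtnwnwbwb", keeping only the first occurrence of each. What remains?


Input: 'wwtnwnwbwb'
Operation: keep first occurrence of each character
Scan: s[0]='w' new -> keep; s[1]='w' seen -> skip; s[2]='t' new -> keep; s[3]='n' new -> keep; s[4]='w' seen -> skip; s[5]='n' seen -> skip; s[6]='w' seen -> skip; s[7]='b' new -> keep; s[8]='w' seen -> skip; s[9]='b' seen -> skip
Result: wtnb


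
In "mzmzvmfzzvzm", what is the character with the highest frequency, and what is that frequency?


Input: 'mzmzvmfzzvzm'
Operation: tally each character
Counts: 'f':1, 'm':4, 'v':2, 'z':5
Maximum: 'z' appears 5 times


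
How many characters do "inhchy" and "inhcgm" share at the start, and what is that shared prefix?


String 1: 'inhchy'
String 2: 'inhcgm'
Compare position by position:
pos 0: 'i' vs 'i' match
pos 1: 'n' vs 'n' match
pos 2: 'h' vs 'h' match
pos 3: 'c' vs 'c' match
pos 4: 'h' vs 'g' differ -> stop
Longest common prefix: "inhc" (length 4)


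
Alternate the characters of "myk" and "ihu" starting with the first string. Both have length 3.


String 1: 'myk'
String 2: 'ihu'
Operation: alternate characters
Pairs: 'm'+'i', 'y'+'h', 'k'+'u'
Result: miyhku


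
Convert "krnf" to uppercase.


Input string: 'krnf'
Operation: convert each letter to uppercase
Mapping: 'k'->'K', 'r'->'R', 'n'->'N', 'f'->'F'
Result: KRNF


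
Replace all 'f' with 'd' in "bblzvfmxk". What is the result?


Input string: 'bblzvfmxk'
Operation: replace 'f' with 'd'
Positions of 'f': 5
After replacement: bblzvdmxk


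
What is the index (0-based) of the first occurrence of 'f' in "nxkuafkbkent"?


Input string: 'nxkuafkbkent'
Target: 'f'
Scanning left to right: s[0]='n', s[1]='x', s[2]='k', s[3]='u', s[4]='a', s[5]='f'
First match at index: 5


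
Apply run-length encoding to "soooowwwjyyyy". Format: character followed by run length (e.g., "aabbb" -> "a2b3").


Input: 'soooowwwjyyyy'
Operation: identify consecutive runs
Runs: 's' -> s1, 'oooo' -> o4, 'www' -> w3, 'j' -> j1, 'yyyy' -> y4
Encoded: s1o4w3j1y4


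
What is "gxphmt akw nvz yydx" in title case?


Input string: 'gxphmt akw nvz yydx'
Operation: capitalize first letter of each word
Word transformations: 'gxphmt'->'Gxphmt', 'akw'->'Akw', 'nvz'->'Nvz', 'yydx'->'Yydx'
Result: Gxphmt Akw Nvz Yydx


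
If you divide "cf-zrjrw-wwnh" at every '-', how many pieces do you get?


Input string: 'cf-zrjrw-wwnh'
Delimiter: '-'
Split result: 'cf', 'zrjrw', 'wwnh'
Number of parts: 3


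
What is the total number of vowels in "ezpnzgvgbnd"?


Input string: 'ezpnzgvgbnd'
Operation: count vowels (a, e, i, o, u)
Scan: s[0]='e' (vowel), s[1]='z', s[2]='p', s[3]='n', s[4]='z', s[5]='g', s[6]='v', s[7]='g', s[8]='b', s[9]='n', s[10]='d'
Vowels found: 1
Result: 1


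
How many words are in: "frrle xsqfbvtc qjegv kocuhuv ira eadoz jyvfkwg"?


Input string: 'frrle xsqfbvtc qjegv kocuhuv ira eadoz jyvfkwg'
Operation: split by spaces
Words found: 'frrle', 'xsqfbvtc', 'qjegv', 'kocuhuv', 'ira', 'eadoz', 'jyvfkwg'
Word count: 7


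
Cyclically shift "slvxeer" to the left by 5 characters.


Input: 'slvxeer', shift = 5
Operation: split at index 5 and swap parts
Front part s[0:5] = 'slvxe'
Back part s[5:] = 'er'
Rotated = back + front = 'er' + 'slvxe'
Result: erslvxe


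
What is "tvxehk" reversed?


Input string: 'tvxehk'
Operation: reverse character order
Original order: 't' -> 'v' -> 'x' -> 'e' -> 'h' -> 'k'
Reversed order: 'k' -> 'h' -> 'e' -> 'x' -> 'v' -> 't'
Result: khexvt


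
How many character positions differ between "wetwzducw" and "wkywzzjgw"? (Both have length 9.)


String 1: 'wetwzducw'
String 2: 'wkywzzjgw'
Compare each position: pos 0: 'w'=='w', pos 1: 'e'!='k', pos 2: 't'!='y', pos 3: 'w'=='w', pos 4: 'z'=='z', pos 5: 'd'!='z', pos 6: 'u'!='j', pos 7: 'c'!='g', pos 8: 'w'=='w'
Differing positions: 5
Hamming distance: 5


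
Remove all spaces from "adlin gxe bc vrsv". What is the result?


Input string: 'adlin gxe bc vrsv'
Operation: remove all spaces
Words: 'adlin', 'gxe', 'bc', 'vrsv'
Join without spaces: adlingxebcvrsv


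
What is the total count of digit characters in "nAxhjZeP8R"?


Input string: 'nAxhjZeP8R'
Operation: count digit characters (0-9)
Scan: 'n', 'A', 'x', 'h', 'j', 'Z', 'e', 'P', '8'(digit), 'R'
Digits found: 1
Result: 1


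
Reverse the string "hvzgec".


Input string: 'hvzgec'
Operation: reverse character order
Original order: 'h' -> 'v' -> 'z' -> 'g' -> 'e' -> 'c'
Reversed order: 'c' -> 'e' -> 'g' -> 'z' -> 'v' -> 'h'
Result: cegzvh


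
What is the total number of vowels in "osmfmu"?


Input string: 'osmfmu'
Operation: count vowels (a, e, i, o, u)
Scan: s[0]='o' (vowel), s[1]='s', s[2]='m', s[3]='f', s[4]='m', s[5]='u' (vowel)
Vowels found: 2
Result: 2


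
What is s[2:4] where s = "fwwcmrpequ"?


Input string: 'fwwcmrpequ'
Operation: slice [2:4]
Extract characters: s[2]='w', s[3]='c'
Result: wc


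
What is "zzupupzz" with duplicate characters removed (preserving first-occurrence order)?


Input: 'zzupupzz'
Operation: keep first occurrence of each character
Scan: s[0]='z' new -> keep; s[1]='z' seen -> skip; s[2]='u' new -> keep; s[3]='p' new -> keep; s[4]='u' seen -> skip; s[5]='p' seen -> skip; s[6]='z' seen -> skip; s[7]='z' seen -> skip
Result: zup


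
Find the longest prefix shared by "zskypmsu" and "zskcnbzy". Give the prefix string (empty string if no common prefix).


String 1: 'zskypmsu'
String 2: 'zskcnbzy'
Compare position by position:
pos 0: 'z' vs 'z' match
pos 1: 's' vs 's' match
pos 2: 'k' vs 'k' match
pos 3: 'y' vs 'c' differ -> stop
Longest common prefix: "zsk" (length 3)


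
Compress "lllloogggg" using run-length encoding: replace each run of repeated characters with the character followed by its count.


Input: 'lllloogggg'
Operation: identify consecutive runs
Runs: 'llll' -> l4, 'oo' -> o2, 'gggg' -> g4
Encoded: l4o2g4


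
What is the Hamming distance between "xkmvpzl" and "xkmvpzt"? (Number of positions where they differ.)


String 1: 'xkmvpzl'
String 2: 'xkmvpzt'
Compare each position: pos 0: 'x'=='x', pos 1: 'k'=='k', pos 2: 'm'=='m', pos 3: 'v'=='v', pos 4: 'p'=='p', pos 5: 'z'=='z', pos 6: 'l'!='t'
Differing positions: 1
Hamming distance: 1


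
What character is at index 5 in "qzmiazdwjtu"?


Input string: 'qzmiazdwjtu'
Operation: get character at index 5
Index mapping: s[0]='q', s[1]='z', s[2]='m', s[3]='i', s[4]='a', s[5]='z'
Result: 'z'


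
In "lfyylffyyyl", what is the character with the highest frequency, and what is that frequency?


Input: 'lfyylffyyyl'
Operation: tally each character
Counts: 'f':3, 'l':3, 'y':5
Maximum: 'y' appears 5 times


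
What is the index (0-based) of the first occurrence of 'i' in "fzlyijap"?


Input string: 'fzlyijap'
Target: 'i'
Scanning left to right: s[0]='f', s[1]='z', s[2]='l', s[3]='y', s[4]='i'
First match at index: 4


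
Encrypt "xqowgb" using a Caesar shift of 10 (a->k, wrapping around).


Input: 'xqowgb', shift = 10
Operation: for each letter, (position + 10) mod 26
Mapping: 'x'(23+10=33, 33 mod 26=7)->'h', 'q'(16+10=26, 26 mod 26=0)->'a', 'o'(14+10=24)->'y', 'w'(22+10=32, 32 mod 26=6)->'g', 'g'(6+10=16)->'q', 'b'(1+10=11)->'l'
Result: haygql


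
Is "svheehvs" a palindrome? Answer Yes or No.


Input string: 'svheehvs'
Reversed: 'svheehvs'
Compare pairs: s[0]='s' vs s[7]='s' (match), s[1]='v' vs s[6]='v' (match), s[2]='h' vs s[5]='h' (match), s[3]='e' vs s[4]='e' (match)
Palindrome: Yes


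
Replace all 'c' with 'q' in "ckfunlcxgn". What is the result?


Input string: 'ckfunlcxgn'
Operation: replace 'c' with 'q'
Positions of 'c': 0, 6
After replacement: qkfunlqxgn


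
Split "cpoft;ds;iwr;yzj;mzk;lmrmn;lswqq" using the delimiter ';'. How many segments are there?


Input string: 'cpoft;ds;iwr;yzj;mzk;lmrmn;lswqq'
Delimiter: ';'
Split result: 'cpoft', 'ds', 'iwr', 'yzj', 'mzk', 'lmrmn', 'lswqq'
Number of parts: 7


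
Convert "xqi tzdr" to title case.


Input string: 'xqi tzdr'
Operation: capitalize first letter of each word
Word transformations: 'xqi'->'Xqi', 'tzdr'->'Tzdr'
Result: Xqi Tzdr


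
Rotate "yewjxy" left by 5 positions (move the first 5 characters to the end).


Input: 'yewjxy', shift = 5
Operation: split at index 5 and swap parts
Front part s[0:5] = 'yewjx'
Back part s[5:] = 'y'
Rotated = back + front = 'y' + 'yewjx'
Result: yyewjx


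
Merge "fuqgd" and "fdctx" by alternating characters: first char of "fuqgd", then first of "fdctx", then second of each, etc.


String 1: 'fuqgd'
String 2: 'fdctx'
Operation: alternate characters
Pairs: 'f'+'f', 'u'+'d', 'q'+'c', 'g'+'t', 'd'+'x'
Result: ffudqcgtdx


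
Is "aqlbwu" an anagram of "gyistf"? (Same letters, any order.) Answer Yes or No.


String 1: 'gyistf' -> sorted: 'fgisty'
String 2: 'aqlbwu' -> sorted: 'ablquw'
Compare sorted forms: 'fgisty' != 'ablquw'
Anagram: No


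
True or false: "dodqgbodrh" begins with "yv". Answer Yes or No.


Input string: 'dodqgbodrh'
Prefix to check: 'yv'
First 2 characters of input: 'do'
Match: False
Result: No


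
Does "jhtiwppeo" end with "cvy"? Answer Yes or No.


Input string: 'jhtiwppeo'
Suffix to check: 'cvy'
Last 3 characters of input: 'peo'
Match: False
Result: No


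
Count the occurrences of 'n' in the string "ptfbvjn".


Input string: 'ptfbvjn'
Target character: 'n'
Scan each position: s[6]='n'
Matches found at indices: 6
Total: 1


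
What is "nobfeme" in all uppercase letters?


Input string: 'nobfeme'
Operation: convert each letter to uppercase
Mapping: 'n'->'N', 'o'->'O', 'b'->'B', 'f'->'F', 'e'->'E', 'm'->'M', 'e'->'E'
Result: NOBFEME


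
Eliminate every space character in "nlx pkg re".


Input string: 'nlx pkg re'
Operation: remove all spaces
Words: 'nlx', 'pkg', 're'
Join without spaces: nlxpkgre


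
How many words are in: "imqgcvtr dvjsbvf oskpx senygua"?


Input string: 'imqgcvtr dvjsbvf oskpx senygua'
Operation: split by spaces
Words found: 'imqgcvtr', 'dvjsbvf', 'oskpx', 'senygua'
Word count: 4


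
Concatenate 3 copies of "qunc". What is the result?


Input string: 'qunc'
Operation: repeat 3 times
Concatenation: 'qunc' + 'qunc' + 'qunc'
Result: quncquncqunc


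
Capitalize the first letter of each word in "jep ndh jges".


Input string: 'jep ndh jges'
Operation: capitalize first letter of each word
Word transformations: 'jep'->'Jep', 'ndh'->'Ndh', 'jges'->'Jges'
Result: Jep Ndh Jges


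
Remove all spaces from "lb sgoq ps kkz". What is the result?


Input string: 'lb sgoq ps kkz'
Operation: remove all spaces
Words: 'lb', 'sgoq', 'ps', 'kkz'
Join without spaces: lbsgoqpskkz


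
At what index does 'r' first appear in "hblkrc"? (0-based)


Input string: 'hblkrc'
Target: 'r'
Scanning left to right: s[0]='h', s[1]='b', s[2]='l', s[3]='k', s[4]='r'
First match at index: 4


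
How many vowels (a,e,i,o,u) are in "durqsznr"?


Input string: 'durqsznr'
Operation: count vowels (a, e, i, o, u)
Scan: s[0]='d', s[1]='u' (vowel), s[2]='r', s[3]='q', s[4]='s', s[5]='z', s[6]='n', s[7]='r'
Vowels found: 1
Result: 1


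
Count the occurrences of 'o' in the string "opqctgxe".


Input string: 'opqctgxe'
Target character: 'o'
Scan each position: s[0]='o'
Matches found at indices: 0
Total: 1


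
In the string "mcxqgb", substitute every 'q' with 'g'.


Input string: 'mcxqgb'
Operation: replace 'q' with 'g'
Positions of 'q': 3
After replacement: mcxggb


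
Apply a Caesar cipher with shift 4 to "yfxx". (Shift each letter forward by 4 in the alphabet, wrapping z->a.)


Input: 'yfxx', shift = 4
Operation: for each letter, (position + 4) mod 26
Mapping: 'y'(24+4=28, 28 mod 26=2)->'c', 'f'(5+4=9)->'j', 'x'(23+4=27, 27 mod 26=1)->'b', 'x'(23+4=27, 27 mod 26=1)->'b'
Result: cjbb


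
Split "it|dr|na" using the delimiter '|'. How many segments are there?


Input string: 'it|dr|na'
Delimiter: '|'
Split result: 'it', 'dr', 'na'
Number of parts: 3


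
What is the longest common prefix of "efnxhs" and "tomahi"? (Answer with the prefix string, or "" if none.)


String 1: 'efnxhs'
String 2: 'tomahi'
Compare position by position:
pos 0: 'e' vs 't' differ -> stop
Longest common prefix: "" (length 0)


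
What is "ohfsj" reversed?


Input string: 'ohfsj'
Operation: reverse character order
Original order: 'o' -> 'h' -> 'f' -> 's' -> 'j'
Reversed order: 'j' -> 's' -> 'f' -> 'h' -> 'o'
Result: jsfho
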